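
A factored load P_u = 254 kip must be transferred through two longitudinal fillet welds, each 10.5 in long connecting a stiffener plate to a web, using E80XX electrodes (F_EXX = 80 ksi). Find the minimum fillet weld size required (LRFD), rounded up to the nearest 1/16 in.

Total weld length L = 21 in.
Required throat t_e = P_u / (φ × 0.6 F_EXX × L) = 254 / (0.75 × 0.6 × 80 × 21) = 0.336 in.
Required leg w = t_e / 0.707 = 0.4752 in → use 1/2 in.

w = 1/2 in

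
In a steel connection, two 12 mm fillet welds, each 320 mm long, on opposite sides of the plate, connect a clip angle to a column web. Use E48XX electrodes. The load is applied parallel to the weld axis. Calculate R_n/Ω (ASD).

R_n/Ω ≈ 782 kN

E48XX → F_EXX = 480 MPa.
Effective throat t_e = 0.707 × 12 = 8.484 mm.
Total length L = 640 mm; A_we = 8.484 × 640 = 5430 mm².
F_nw = 0.6 F_EXX = 0.6 × 480 = 288 MPa.
R_n = 288 × 5430 × 10⁻³ = 1564 kN; R_n/Ω = 1564/2.0 = 781.9 kN.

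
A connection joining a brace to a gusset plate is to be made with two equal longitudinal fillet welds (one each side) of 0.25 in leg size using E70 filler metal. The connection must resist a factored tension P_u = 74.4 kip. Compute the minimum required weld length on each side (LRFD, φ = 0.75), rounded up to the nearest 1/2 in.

E70XX → F_EXX = 70 ksi.
Throat t_e = 0.707 × 0.25 = 0.1767 in.
φr_n = 0.75 × 0.6 × 70 × 0.1767 = 5.568 kip/in.
L_req = P_u / φr_n = 74.4 / 5.568 = 13.36 in total.
Per side: 13.36 / 2 = 6.681 in.
Round up → use L = 7 in on each side.

L = 7 in on each side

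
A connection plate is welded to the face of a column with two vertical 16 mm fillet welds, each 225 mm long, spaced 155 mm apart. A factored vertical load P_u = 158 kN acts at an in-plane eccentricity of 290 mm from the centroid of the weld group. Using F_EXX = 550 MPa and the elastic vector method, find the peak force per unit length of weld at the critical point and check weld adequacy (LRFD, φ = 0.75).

Total weld length L_w = 450 mm. Treat welds as unit-width lines.
Polar moment about centroid: J = 2[d³/12 + d(b/2)²] = 2[225³/12 + 225×77.5²] = 4601000 mm³.
Direct shear f_v = P/L_w = 158×10³ / 450 = 351.1 N/mm (vertical).
Torsion M = P·e = 158×10³ × 290 = 45820000 N·mm.
Critical point at (x, y) = (77.5, 112.5) from centroid. f_tx = M·y/J = 1120 N/mm; f_ty = M·x/J = 771.8 N/mm.
Resultant f_max = √[f_tx² + (f_v + f_ty)²] = √[1120² + (351.1 + 771.8)²] = 1586 N/mm.
Capacity per unit length: φr_n = 0.75 × 0.6 × 550 × (0.707 × 16) = 2800 N/mm.
1586 ≤ 2800 → adequate.

f_max ≈ 1590 N/mm; adequate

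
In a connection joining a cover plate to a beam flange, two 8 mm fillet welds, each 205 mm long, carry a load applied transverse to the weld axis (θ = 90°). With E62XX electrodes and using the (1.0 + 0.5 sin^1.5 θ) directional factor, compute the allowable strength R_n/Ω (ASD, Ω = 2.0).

R_n/Ω ≈ 647 kN

E62XX → F_EXX = 620 MPa.
t_e = 0.707 × 8 = 5.656 mm; A_we = 5.656 × 410 = 2319 mm².
Directional factor: 1.0 + 0.5 sin^1.5(90°) = 1.5.
F_nw = 0.6 × 620 × 1.5 = 558 MPa.
R_n/Ω = (558 × 2319) / 2.0 × 10⁻³ = 647 kN.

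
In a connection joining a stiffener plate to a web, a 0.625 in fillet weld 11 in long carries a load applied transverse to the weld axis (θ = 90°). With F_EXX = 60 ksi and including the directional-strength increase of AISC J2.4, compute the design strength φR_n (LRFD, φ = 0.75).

t_e = 0.707 × 0.625 = 0.4419 in; A_we = 0.4419 × 11 = 4.861 in².
Directional factor: 1.0 + 0.5 sin^1.5(90°) = 1.5.
F_nw = 0.6 × 60 × 1.5 = 54 ksi.
φR_n = 0.75 × 54 × 4.861 = 196.9 kips.

φR_n ≈ 197 kips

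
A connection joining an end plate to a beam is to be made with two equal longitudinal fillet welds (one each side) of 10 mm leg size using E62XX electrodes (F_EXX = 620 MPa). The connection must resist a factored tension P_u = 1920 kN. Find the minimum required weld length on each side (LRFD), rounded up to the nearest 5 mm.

L = 490 mm on each side

Throat t_e = 0.707 × 10 = 7.07 mm.
φr_n = 0.75 × 0.6 × 620 × 7.07 × 10⁻³ = 1.973 kN/mm.
L_req = P_u / φr_n = 1920 / 1.973 = 973.4 mm total.
Per side: 973.4 / 2 = 486.7 mm.
Round up → use L = 490 mm on each side.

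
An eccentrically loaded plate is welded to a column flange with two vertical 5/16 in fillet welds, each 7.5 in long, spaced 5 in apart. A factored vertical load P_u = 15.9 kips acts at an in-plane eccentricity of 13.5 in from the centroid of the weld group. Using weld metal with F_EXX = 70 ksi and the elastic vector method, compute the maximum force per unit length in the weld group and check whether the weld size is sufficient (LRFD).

Total weld length L_w = 15 in. Treat welds as unit-width lines.
Polar moment about centroid: J = 2[d³/12 + d(b/2)²] = 2[7.5³/12 + 7.5×2.5²] = 164.1 in³.
Direct shear f_v = P/L_w = 15.9 / 15 = 1.06 kip/in (vertical).
Torsion M = P·e = 15.9 × 13.5 = 214.65 kip·in.
Critical point at (x, y) = (2.5, 3.75) from centroid. f_tx = M·y/J = 4.906 kip/in; f_ty = M·x/J = 3.271 kip/in.
Resultant f_max = √[f_tx² + (f_v + f_ty)²] = √[4.906² + (1.06 + 3.271)²] = 6.544 kip/in.
Capacity per unit length: φr_n = 0.75 × 0.6 × 70 × (0.707 × 0.3125) = 6.96 kip/in.
6.544 ≤ 6.96 → adequate.

f_max ≈ 6.54 kip/in; adequate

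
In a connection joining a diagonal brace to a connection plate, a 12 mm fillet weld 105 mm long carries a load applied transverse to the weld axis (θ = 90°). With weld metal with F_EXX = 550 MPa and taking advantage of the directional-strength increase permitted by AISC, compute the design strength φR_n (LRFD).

φR_n ≈ 331 kN

t_e = 0.707 × 12 = 8.484 mm; A_we = 8.484 × 105 = 890.8 mm².
Directional factor: 1.0 + 0.5 sin^1.5(90°) = 1.5.
F_nw = 0.6 × 550 × 1.5 = 495 MPa.
φR_n = 0.75 × 495 × 890.8 × 10⁻³ = 330.7 kN.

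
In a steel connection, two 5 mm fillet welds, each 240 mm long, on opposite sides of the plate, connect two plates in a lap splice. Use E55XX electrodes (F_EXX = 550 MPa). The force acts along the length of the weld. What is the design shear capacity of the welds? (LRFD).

Effective throat t_e = 0.707 × 5 = 3.535 mm.
Total length L = 480 mm; A_we = 3.535 × 480 = 1697 mm².
F_nw = 0.6 F_EXX = 0.6 × 550 = 330 MPa.
φR_n = 0.75 × 330 × 1697 × 10⁻³ = 420 kN.

φR_n ≈ 420 kN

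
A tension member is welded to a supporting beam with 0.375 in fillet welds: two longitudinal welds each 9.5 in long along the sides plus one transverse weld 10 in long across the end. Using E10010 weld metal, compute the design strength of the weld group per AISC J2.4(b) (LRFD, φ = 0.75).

E100XX → F_EXX = 100 ksi.
t_e = 0.707 × 0.375 = 0.2651 in.
R_nwl = 0.6 × 100 × 0.2651 × 19 = 302.2 kip (longitudinal, 2 welds).
R_nwt = 0.6 × 100 × 0.2651 × 10 = 159.1 kip (transverse, base value).
(i) R_nwl + R_nwt = 461.3 kip; (ii) 0.85 R_nwl + 1.5 R_nwt = 495.5 kip.
R_n = max = 495.5 kip [governs: (ii)]; φR_n = 371.6 kip.

φR_n ≈ 372 kip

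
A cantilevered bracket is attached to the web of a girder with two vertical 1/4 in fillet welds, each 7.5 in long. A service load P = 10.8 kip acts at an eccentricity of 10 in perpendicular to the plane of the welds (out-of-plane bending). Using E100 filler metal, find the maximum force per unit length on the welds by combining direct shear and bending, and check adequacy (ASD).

f_max ≈ 5.8 kip/in; NOT adequate

E100XX → F_EXX = 100 ksi.
L_w = 2 × 7.5 = 15 in; section modulus (unit throat) S = 2 × L²/6 = 18.75 in².
Direct shear f_v = P/L_w = 10.8/15 = 0.72 kip/in.
Moment M = P × e = 10.8 × 10 = 108 kip·in; bending f_b = M/S = 5.76 kip/in.
f_max = √(f_v² + f_b²) = √(0.72² + 5.76²) = 5.805 kip/in.
r_n/Ω = (1/2.0) × 0.6 × 100 × (0.707 × 0.25) = 5.302 kip/in → NOT adequate.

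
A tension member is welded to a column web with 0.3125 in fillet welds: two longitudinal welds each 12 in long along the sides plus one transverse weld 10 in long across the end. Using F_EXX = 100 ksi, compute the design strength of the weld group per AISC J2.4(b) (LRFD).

t_e = 0.707 × 0.3125 = 0.2209 in.
R_nwl = 0.6 × 100 × 0.2209 × 24 = 318.1 kip (longitudinal, 2 welds).
R_nwt = 0.6 × 100 × 0.2209 × 10 = 132.6 kip (transverse, base value).
(i) R_nwl + R_nwt = 450.7 kip; (ii) 0.85 R_nwl + 1.5 R_nwt = 469.3 kip.
R_n = max = 469.3 kip [governs: (ii)]; φR_n = 352 kip.

φR_n ≈ 352 kip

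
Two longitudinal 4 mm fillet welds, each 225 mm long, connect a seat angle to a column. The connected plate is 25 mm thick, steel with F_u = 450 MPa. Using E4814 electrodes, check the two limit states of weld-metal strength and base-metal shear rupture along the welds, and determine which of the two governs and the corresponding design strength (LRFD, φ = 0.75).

φR_n ≈ 275 kN (weld metal governs)

E48XX → F_EXX = 480 MPa.
t_e = 0.707 × 4 = 2.828 mm; L = 450 mm.
Weld metal: φR_n = 0.75 × 0.6 × 480 × 2.828 × 450 × 10⁻³ = 274.9 kN.
Base metal (shear rupture): φR_n = 0.75 × 0.6 × 450 × 25 × 450 × 10⁻³ = 2278 kN.
Governing: weld metal.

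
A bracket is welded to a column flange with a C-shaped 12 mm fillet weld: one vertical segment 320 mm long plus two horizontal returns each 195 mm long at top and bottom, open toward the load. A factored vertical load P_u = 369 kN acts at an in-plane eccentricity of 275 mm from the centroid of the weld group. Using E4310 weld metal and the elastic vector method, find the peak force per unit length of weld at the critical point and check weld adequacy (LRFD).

E43XX → F_EXX = 430 MPa.
Total weld length L_w = 710 mm. Treat welds as unit-width lines.
Centroid: x̄ = 2×195×97.5 / 710 = 53.56 mm from the vertical weld.
Polar moment about centroid: J = I_x + I_y = [320³/12 + 2×195×160²] + [320×53.56² + 2(195³/12 + 195×43.94²)] = 15620000 mm³.
Direct shear f_v = P/L_w = 369×10³ / 710 = 519.7 N/mm (vertical).
Torsion M = P·e = 369×10³ × 275 = 101480000 N·mm.
Critical point at (x, y) = (141.4, 160) from centroid. f_tx = M·y/J = 1039 N/mm; f_ty = M·x/J = 918.8 N/mm.
Resultant f_max = √[f_tx² + (f_v + f_ty)²] = √[1039² + (519.7 + 918.8)²] = 1775 N/mm.
Capacity per unit length: φr_n = 0.75 × 0.6 × 430 × (0.707 × 12) = 1642 N/mm.
1775 > 1642 → NOT adequate.

f_max ≈ 1770 N/mm; NOT adequate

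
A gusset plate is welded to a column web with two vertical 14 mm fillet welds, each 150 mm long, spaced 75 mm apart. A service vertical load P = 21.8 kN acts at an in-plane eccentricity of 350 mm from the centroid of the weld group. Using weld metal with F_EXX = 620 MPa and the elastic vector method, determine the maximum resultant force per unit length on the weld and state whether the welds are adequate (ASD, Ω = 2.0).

Total weld length L_w = 300 mm. Treat welds as unit-width lines.
Polar moment about centroid: J = 2[d³/12 + d(b/2)²] = 2[150³/12 + 150×37.5²] = 984400 mm³.
Direct shear f_v = P/L_w = 21.8×10³ / 300 = 72.67 N/mm (vertical).
Torsion M = P·e = 21.8×10³ × 350 = 7630000 N·mm.
Critical point at (x, y) = (37.5, 75) from centroid. f_tx = M·y/J = 581.3 N/mm; f_ty = M·x/J = 290.7 N/mm.
Resultant f_max = √[f_tx² + (f_v + f_ty)²] = √[581.3² + (72.67 + 290.7)²] = 685.5 N/mm.
Capacity per unit length: r_n/Ω = (1/2.0) × 0.6 × 620 × (0.707 × 14) = 1841 N/mm.
685.5 ≤ 1841 → adequate.

f_max ≈ 686 N/mm; adequate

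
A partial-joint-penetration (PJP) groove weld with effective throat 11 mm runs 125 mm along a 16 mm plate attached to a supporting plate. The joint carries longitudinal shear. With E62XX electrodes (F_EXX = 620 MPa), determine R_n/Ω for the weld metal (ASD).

R_n/Ω ≈ 256 kN

Effective throat (given) t_e = 11 mm.
A_we = 11 × 125 = 1375 mm².
F_nw = 0.6 F_EXX = 372 MPa.
R_n/Ω = (372 × 1375) / 2.0 × 10⁻³ = 255.8 kN.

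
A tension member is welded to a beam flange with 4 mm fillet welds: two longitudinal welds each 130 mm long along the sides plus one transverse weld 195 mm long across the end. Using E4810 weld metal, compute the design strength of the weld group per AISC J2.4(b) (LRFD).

E48XX → F_EXX = 480 MPa.
t_e = 0.707 × 4 = 2.828 mm.
R_nwl = 0.6 × 480 × 2.828 × 260 × 10⁻³ = 211.8 kN (longitudinal, 2 welds).
R_nwt = 0.6 × 480 × 2.828 × 195 × 10⁻³ = 158.8 kN (transverse, base value).
(i) R_nwl + R_nwt = 370.6 kN; (ii) 0.85 R_nwl + 1.5 R_nwt = 418.2 kN.
R_n = max = 418.2 kN [governs: (ii)]; φR_n = 313.7 kN.

φR_n ≈ 314 kN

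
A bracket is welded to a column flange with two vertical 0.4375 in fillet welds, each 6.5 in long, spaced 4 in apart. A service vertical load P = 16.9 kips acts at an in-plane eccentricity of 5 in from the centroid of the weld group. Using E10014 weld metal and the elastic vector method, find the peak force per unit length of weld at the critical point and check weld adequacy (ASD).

E100XX → F_EXX = 100 ksi.
Total weld length L_w = 13 in. Treat welds as unit-width lines.
Polar moment about centroid: J = 2[d³/12 + d(b/2)²] = 2[6.5³/12 + 6.5×2²] = 97.77 in³.
Direct shear f_v = P/L_w = 16.9 / 13 = 1.3 kip/in (vertical).
Torsion M = P·e = 16.9 × 5 = 84.5 kip·in.
Critical point at (x, y) = (2, 3.25) from centroid. f_tx = M·y/J = 2.809 kip/in; f_ty = M·x/J = 1.729 kip/in.
Resultant f_max = √[f_tx² + (f_v + f_ty)²] = √[2.809² + (1.3 + 1.729)²] = 4.131 kip/in.
Capacity per unit length: r_n/Ω = (1/2.0) × 0.6 × 100 × (0.707 × 0.4375) = 9.279 kip/in.
4.131 ≤ 9.279 → adequate.

f_max ≈ 4.13 kip/in; adequate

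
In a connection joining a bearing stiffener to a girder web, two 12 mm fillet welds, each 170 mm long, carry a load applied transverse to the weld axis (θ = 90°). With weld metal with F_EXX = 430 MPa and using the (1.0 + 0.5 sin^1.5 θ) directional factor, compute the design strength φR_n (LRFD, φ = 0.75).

t_e = 0.707 × 12 = 8.484 mm; A_we = 8.484 × 340 = 2885 mm².
Directional factor: 1.0 + 0.5 sin^1.5(90°) = 1.5.
F_nw = 0.6 × 430 × 1.5 = 387 MPa.
φR_n = 0.75 × 387 × 2885 × 10⁻³ = 837.2 kN.

φR_n ≈ 837 kN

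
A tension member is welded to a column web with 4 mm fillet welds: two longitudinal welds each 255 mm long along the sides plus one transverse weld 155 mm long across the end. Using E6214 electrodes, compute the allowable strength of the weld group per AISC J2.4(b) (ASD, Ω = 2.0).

E62XX → F_EXX = 620 MPa.
t_e = 0.707 × 4 = 2.828 mm.
R_nwl = 0.6 × 620 × 2.828 × 510 × 10⁻³ = 536.5 kN (longitudinal, 2 welds).
R_nwt = 0.6 × 620 × 2.828 × 155 × 10⁻³ = 163.1 kN (transverse, base value).
(i) R_nwl + R_nwt = 699.6 kN; (ii) 0.85 R_nwl + 1.5 R_nwt = 700.6 kN.
R_n = max = 700.6 kN [governs: (ii)]; R_n/Ω = 350.3 kN.

R_n/Ω ≈ 350 kN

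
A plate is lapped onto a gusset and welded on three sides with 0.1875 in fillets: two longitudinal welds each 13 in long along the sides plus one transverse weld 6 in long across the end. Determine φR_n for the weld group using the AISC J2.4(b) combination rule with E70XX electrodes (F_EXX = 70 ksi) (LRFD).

t_e = 0.707 × 0.1875 = 0.1326 in.
R_nwl = 0.6 × 70 × 0.1326 × 26 = 144.8 kips (longitudinal, 2 welds).
R_nwt = 0.6 × 70 × 0.1326 × 6 = 33.41 kips (transverse, base value).
(i) R_nwl + R_nwt = 178.2 kips; (ii) 0.85 R_nwl + 1.5 R_nwt = 173.2 kips.
R_n = max = 178.2 kips [governs: (i)]; φR_n = 133.6 kips.

φR_n ≈ 134 kips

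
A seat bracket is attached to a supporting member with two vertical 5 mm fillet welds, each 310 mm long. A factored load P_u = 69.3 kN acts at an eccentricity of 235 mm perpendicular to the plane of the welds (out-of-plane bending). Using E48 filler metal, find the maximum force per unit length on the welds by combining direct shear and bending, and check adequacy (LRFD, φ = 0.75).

E48XX → F_EXX = 480 MPa.
L_w = 2 × 310 = 620 mm; section modulus (unit throat) S = 2 × L²/6 = 32030 mm².
Direct shear f_v = P/L_w = 69.3×10³/620 = 111.8 N/mm.
Moment M = P × e = 69.3×10³ × 235 = 16286000 N·mm; bending f_b = M/S = 508.4 N/mm.
f_max = √(f_v² + f_b²) = √(111.8² + 508.4²) = 520.5 N/mm.
φr_n = 0.75 × 0.6 × 480 × (0.707 × 5) = 763.6 N/mm → adequate.

f_max ≈ 521 N/mm; adequate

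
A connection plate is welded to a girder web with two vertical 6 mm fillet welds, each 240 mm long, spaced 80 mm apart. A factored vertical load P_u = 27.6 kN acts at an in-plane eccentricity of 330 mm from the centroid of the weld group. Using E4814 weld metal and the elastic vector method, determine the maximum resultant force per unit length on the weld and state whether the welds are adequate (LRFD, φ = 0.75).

f_max ≈ 397 N/mm; adequate

E48XX → F_EXX = 480 MPa.
Total weld length L_w = 480 mm. Treat welds as unit-width lines.
Polar moment about centroid: J = 2[d³/12 + d(b/2)²] = 2[240³/12 + 240×40²] = 3072000 mm³.
Direct shear f_v = P/L_w = 27.6×10³ / 480 = 57.5 N/mm (vertical).
Torsion M = P·e = 27.6×10³ × 330 = 9108000 N·mm.
Critical point at (x, y) = (40, 120) from centroid. f_tx = M·y/J = 355.8 N/mm; f_ty = M·x/J = 118.6 N/mm.
Resultant f_max = √[f_tx² + (f_v + f_ty)²] = √[355.8² + (57.5 + 118.6)²] = 397 N/mm.
Capacity per unit length: φr_n = 0.75 × 0.6 × 480 × (0.707 × 6) = 916.3 N/mm.
397 ≤ 916.3 → adequate.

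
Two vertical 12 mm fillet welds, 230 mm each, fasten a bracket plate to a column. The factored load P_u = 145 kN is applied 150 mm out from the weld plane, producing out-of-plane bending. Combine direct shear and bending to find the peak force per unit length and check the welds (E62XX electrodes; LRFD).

f_max ≈ 1270 N/mm; adequate

E62XX → F_EXX = 620 MPa.
L_w = 2 × 230 = 460 mm; section modulus (unit throat) S = 2 × L²/6 = 17630 mm².
Direct shear f_v = P/L_w = 145×10³/460 = 315.2 N/mm.
Moment M = P × e = 145×10³ × 150 = 21750000 N·mm; bending f_b = M/S = 1233 N/mm.
f_max = √(f_v² + f_b²) = √(315.2² + 1233²) = 1273 N/mm.
φr_n = 0.75 × 0.6 × 620 × (0.707 × 12) = 2367 N/mm → adequate.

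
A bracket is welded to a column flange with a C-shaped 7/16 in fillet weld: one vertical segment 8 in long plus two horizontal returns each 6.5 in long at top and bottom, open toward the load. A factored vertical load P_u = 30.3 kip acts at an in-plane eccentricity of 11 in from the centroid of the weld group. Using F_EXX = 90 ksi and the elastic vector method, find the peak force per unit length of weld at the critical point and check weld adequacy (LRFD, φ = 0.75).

f_max ≈ 6.89 kip/in; adequate

Total weld length L_w = 21 in. Treat welds as unit-width lines.
Centroid: x̄ = 2×6.5×3.25 / 21 = 2.012 in from the vertical weld.
Polar moment about centroid: J = I_x + I_y = [8³/12 + 2×6.5×4²] + [8×2.012² + 2(6.5³/12 + 6.5×1.238²)] = 348.7 in³.
Direct shear f_v = P/L_w = 30.3 / 21 = 1.443 kip/in (vertical).
Torsion M = P·e = 30.3 × 11 = 333.3 kip·in.
Critical point at (x, y) = (4.488, 4) from centroid. f_tx = M·y/J = 3.823 kip/in; f_ty = M·x/J = 4.289 kip/in.
Resultant f_max = √[f_tx² + (f_v + f_ty)²] = √[3.823² + (1.443 + 4.289)²] = 6.89 kip/in.
Capacity per unit length: φr_n = 0.75 × 0.6 × 90 × (0.707 × 0.4375) = 12.53 kip/in.
6.89 ≤ 12.53 → adequate.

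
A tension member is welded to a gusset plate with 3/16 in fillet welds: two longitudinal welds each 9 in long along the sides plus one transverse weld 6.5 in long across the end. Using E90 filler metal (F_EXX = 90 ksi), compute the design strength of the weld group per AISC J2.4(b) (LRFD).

t_e = 0.707 × 0.1875 = 0.1326 in.
R_nwl = 0.6 × 90 × 0.1326 × 18 = 128.9 kip (longitudinal, 2 welds).
R_nwt = 0.6 × 90 × 0.1326 × 6.5 = 46.53 kip (transverse, base value).
(i) R_nwl + R_nwt = 175.4 kip; (ii) 0.85 R_nwl + 1.5 R_nwt = 179.3 kip.
R_n = max = 179.3 kip [governs: (ii)]; φR_n = 134.5 kip.

φR_n ≈ 134 kip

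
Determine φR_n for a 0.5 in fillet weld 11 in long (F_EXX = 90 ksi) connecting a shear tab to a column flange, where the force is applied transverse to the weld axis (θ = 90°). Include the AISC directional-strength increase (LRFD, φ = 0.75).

φR_n ≈ 236 kips

t_e = 0.707 × 0.5 = 0.3535 in; A_we = 0.3535 × 11 = 3.888 in².
Directional factor: 1.0 + 0.5 sin^1.5(90°) = 1.5.
F_nw = 0.6 × 90 × 1.5 = 81 ksi.
φR_n = 0.75 × 81 × 3.888 = 236.2 kips.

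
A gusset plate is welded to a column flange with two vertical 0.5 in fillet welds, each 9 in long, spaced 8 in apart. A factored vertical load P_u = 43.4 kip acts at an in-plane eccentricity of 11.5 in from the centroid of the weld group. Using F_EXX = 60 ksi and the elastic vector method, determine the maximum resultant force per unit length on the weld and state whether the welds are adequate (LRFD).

Total weld length L_w = 18 in. Treat welds as unit-width lines.
Polar moment about centroid: J = 2[d³/12 + d(b/2)²] = 2[9³/12 + 9×4²] = 409.5 in³.
Direct shear f_v = P/L_w = 43.4 / 18 = 2.411 kip/in (vertical).
Torsion M = P·e = 43.4 × 11.5 = 499.1 kip·in.
Critical point at (x, y) = (4, 4.5) from centroid. f_tx = M·y/J = 5.485 kip/in; f_ty = M·x/J = 4.875 kip/in.
Resultant f_max = √[f_tx² + (f_v + f_ty)²] = √[5.485² + (2.411 + 4.875)²] = 9.12 kip/in.
Capacity per unit length: φr_n = 0.75 × 0.6 × 60 × (0.707 × 0.5) = 9.544 kip/in.
9.12 ≤ 9.544 → adequate.

f_max ≈ 9.12 kip/in; adequate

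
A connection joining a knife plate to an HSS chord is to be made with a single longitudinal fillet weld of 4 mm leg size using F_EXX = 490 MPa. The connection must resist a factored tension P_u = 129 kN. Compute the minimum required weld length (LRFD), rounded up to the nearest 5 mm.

Throat t_e = 0.707 × 4 = 2.828 mm.
φr_n = 0.75 × 0.6 × 490 × 2.828 × 10⁻³ = 0.6236 kN/mm.
L_req = P_u / φr_n = 129 / 0.6236 = 206.9 mm total.
Round up → use L = 210 mm.

L = 210 mm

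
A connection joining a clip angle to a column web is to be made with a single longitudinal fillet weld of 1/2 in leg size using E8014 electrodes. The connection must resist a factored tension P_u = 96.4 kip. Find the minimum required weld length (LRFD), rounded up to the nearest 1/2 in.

L = 8 in

E80XX → F_EXX = 80 ksi.
Throat t_e = 0.707 × 0.5 = 0.3535 in.
φr_n = 0.75 × 0.6 × 80 × 0.3535 = 12.73 kip/in.
L_req = P_u / φr_n = 96.4 / 12.73 = 7.575 in total.
Round up → use L = 8 in.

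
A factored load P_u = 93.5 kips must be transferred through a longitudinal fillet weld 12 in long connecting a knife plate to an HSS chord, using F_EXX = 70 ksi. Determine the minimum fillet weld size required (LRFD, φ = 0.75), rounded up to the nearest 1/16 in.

w = 3/8 in

Total weld length L = 12 in.
Required throat t_e = P_u / (φ × 0.6 F_EXX × L) = 93.5 / (0.75 × 0.6 × 70 × 12) = 0.2474 in.
Required leg w = t_e / 0.707 = 0.3499 in → use 3/8 in.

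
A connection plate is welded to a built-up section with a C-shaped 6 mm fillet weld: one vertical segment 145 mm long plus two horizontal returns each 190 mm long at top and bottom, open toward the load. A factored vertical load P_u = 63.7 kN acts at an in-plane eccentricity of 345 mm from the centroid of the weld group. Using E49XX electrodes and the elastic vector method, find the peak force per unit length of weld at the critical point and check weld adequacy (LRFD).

f_max ≈ 822 N/mm; adequate

E49XX → F_EXX = 490 MPa.
Total weld length L_w = 525 mm. Treat welds as unit-width lines.
Centroid: x̄ = 2×190×95 / 525 = 68.76 mm from the vertical weld.
Polar moment about centroid: J = I_x + I_y = [145³/12 + 2×190×72.5²] + [145×68.76² + 2(190³/12 + 190×26.24²)] = 4342000 mm³.
Direct shear f_v = P/L_w = 63.7×10³ / 525 = 121.3 N/mm (vertical).
Torsion M = P·e = 63.7×10³ × 345 = 21976000 N·mm.
Critical point at (x, y) = (121.2, 72.5) from centroid. f_tx = M·y/J = 367 N/mm; f_ty = M·x/J = 613.7 N/mm.
Resultant f_max = √[f_tx² + (f_v + f_ty)²] = √[367² + (121.3 + 613.7)²] = 821.5 N/mm.
Capacity per unit length: φr_n = 0.75 × 0.6 × 490 × (0.707 × 6) = 935.4 N/mm.
821.5 ≤ 935.4 → adequate.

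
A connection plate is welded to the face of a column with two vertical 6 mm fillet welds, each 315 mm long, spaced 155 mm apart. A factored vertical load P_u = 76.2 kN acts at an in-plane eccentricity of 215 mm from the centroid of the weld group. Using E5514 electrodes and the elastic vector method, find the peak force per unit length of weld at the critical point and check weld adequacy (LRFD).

f_max ≈ 389 N/mm; adequate

E55XX → F_EXX = 550 MPa.
Total weld length L_w = 630 mm. Treat welds as unit-width lines.
Polar moment about centroid: J = 2[d³/12 + d(b/2)²] = 2[315³/12 + 315×77.5²] = 8993000 mm³.
Direct shear f_v = P/L_w = 76.2×10³ / 630 = 121 N/mm (vertical).
Torsion M = P·e = 76.2×10³ × 215 = 16383000 N·mm.
Critical point at (x, y) = (77.5, 157.5) from centroid. f_tx = M·y/J = 286.9 N/mm; f_ty = M·x/J = 141.2 N/mm.
Resultant f_max = √[f_tx² + (f_v + f_ty)²] = √[286.9² + (121 + 141.2)²] = 388.6 N/mm.
Capacity per unit length: φr_n = 0.75 × 0.6 × 550 × (0.707 × 6) = 1050 N/mm.
388.6 ≤ 1050 → adequate.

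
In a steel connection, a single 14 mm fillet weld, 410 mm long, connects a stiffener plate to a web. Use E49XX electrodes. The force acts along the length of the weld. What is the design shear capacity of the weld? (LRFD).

φR_n ≈ 895 kN

E49XX → F_EXX = 490 MPa.
Effective throat t_e = 0.707 × 14 = 9.898 mm.
Total length L = 410 mm; A_we = 9.898 × 410 = 4058 mm².
F_nw = 0.6 F_EXX = 0.6 × 490 = 294 MPa.
φR_n = 0.75 × 294 × 4058 × 10⁻³ = 894.8 kN.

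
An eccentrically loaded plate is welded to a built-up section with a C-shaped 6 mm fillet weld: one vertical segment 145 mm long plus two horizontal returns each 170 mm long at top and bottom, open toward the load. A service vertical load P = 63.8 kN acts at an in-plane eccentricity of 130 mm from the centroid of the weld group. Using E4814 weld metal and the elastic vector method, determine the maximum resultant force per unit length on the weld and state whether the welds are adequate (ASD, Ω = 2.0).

f_max ≈ 421 N/mm; adequate

E48XX → F_EXX = 480 MPa.
Total weld length L_w = 485 mm. Treat welds as unit-width lines.
Centroid: x̄ = 2×170×85 / 485 = 59.59 mm from the vertical weld.
Polar moment about centroid: J = I_x + I_y = [145³/12 + 2×170×72.5²] + [145×59.59² + 2(170³/12 + 170×25.41²)] = 3594000 mm³.
Direct shear f_v = P/L_w = 63.8×10³ / 485 = 131.5 N/mm (vertical).
Torsion M = P·e = 63.8×10³ × 130 = 8294000 N·mm.
Critical point at (x, y) = (110.4, 72.5) from centroid. f_tx = M·y/J = 167.3 N/mm; f_ty = M·x/J = 254.8 N/mm.
Resultant f_max = √[f_tx² + (f_v + f_ty)²] = √[167.3² + (131.5 + 254.8)²] = 421 N/mm.
Capacity per unit length: r_n/Ω = (1/2.0) × 0.6 × 480 × (0.707 × 6) = 610.8 N/mm.
421 ≤ 610.8 → adequate.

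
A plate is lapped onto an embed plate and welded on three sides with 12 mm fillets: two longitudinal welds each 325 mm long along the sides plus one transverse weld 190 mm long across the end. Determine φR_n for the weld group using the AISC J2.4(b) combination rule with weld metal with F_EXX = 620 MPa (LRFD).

φR_n ≈ 1990 kN

t_e = 0.707 × 12 = 8.484 mm.
R_nwl = 0.6 × 620 × 8.484 × 650 × 10⁻³ = 2051 kN (longitudinal, 2 welds).
R_nwt = 0.6 × 620 × 8.484 × 190 × 10⁻³ = 599.6 kN (transverse, base value).
(i) R_nwl + R_nwt = 2651 kN; (ii) 0.85 R_nwl + 1.5 R_nwt = 2643 kN.
R_n = max = 2651 kN [governs: (i)]; φR_n = 1988 kN.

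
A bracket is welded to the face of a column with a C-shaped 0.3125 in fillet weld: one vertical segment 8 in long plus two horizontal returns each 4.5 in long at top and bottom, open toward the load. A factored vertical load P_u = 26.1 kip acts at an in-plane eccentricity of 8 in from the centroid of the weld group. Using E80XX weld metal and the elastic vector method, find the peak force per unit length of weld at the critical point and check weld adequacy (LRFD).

f_max ≈ 5.95 kip/in; adequate

E80XX → F_EXX = 80 ksi.
Total weld length L_w = 17 in. Treat welds as unit-width lines.
Centroid: x̄ = 2×4.5×2.25 / 17 = 1.191 in from the vertical weld.
Polar moment about centroid: J = I_x + I_y = [8³/12 + 2×4.5×4²] + [8×1.191² + 2(4.5³/12 + 4.5×1.059²)] = 223.3 in³.
Direct shear f_v = P/L_w = 26.1 / 17 = 1.535 kip/in (vertical).
Torsion M = P·e = 26.1 × 8 = 208.8 kip·in.
Critical point at (x, y) = (3.309, 4) from centroid. f_tx = M·y/J = 3.74 kip/in; f_ty = M·x/J = 3.094 kip/in.
Resultant f_max = √[f_tx² + (f_v + f_ty)²] = √[3.74² + (1.535 + 3.094)²] = 5.952 kip/in.
Capacity per unit length: φr_n = 0.75 × 0.6 × 80 × (0.707 × 0.3125) = 7.954 kip/in.
5.952 ≤ 7.954 → adequate.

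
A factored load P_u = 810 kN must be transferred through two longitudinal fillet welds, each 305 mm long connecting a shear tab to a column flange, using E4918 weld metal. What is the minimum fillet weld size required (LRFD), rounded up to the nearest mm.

w = 9 mm

E49XX → F_EXX = 490 MPa.
Total weld length L = 610 mm.
Required throat t_e = P_u / (φ × 0.6 F_EXX × L) = 810 / (0.75 × 0.6 × 490 × 610 × 10⁻³) = 6.022 mm.
Required leg w = t_e / 0.707 = 8.518 mm → use 9 mm.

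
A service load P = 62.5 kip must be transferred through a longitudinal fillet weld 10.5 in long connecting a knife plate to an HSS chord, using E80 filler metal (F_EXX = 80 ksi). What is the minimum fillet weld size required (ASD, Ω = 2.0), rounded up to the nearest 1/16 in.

w = 3/8 in

Total weld length L = 10.5 in.
Required throat t_e = P × Ω / (0.6 F_EXX × L) = 62.5 × 2.0 / (0.6 × 80 × 10.5) = 0.248 in.
Required leg w = t_e / 0.707 = 0.3508 in → use 3/8 in.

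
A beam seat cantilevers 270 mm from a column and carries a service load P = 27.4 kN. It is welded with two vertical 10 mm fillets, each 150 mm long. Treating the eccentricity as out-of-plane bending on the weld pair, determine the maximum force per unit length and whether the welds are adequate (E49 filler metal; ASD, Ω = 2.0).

f_max ≈ 991 N/mm; adequate

E49XX → F_EXX = 490 MPa.
L_w = 2 × 150 = 300 mm; section modulus (unit throat) S = 2 × L²/6 = 7500 mm².
Direct shear f_v = P/L_w = 27.4×10³/300 = 91.33 N/mm.
Moment M = P × e = 27.4×10³ × 270 = 7398000 N·mm; bending f_b = M/S = 986.4 N/mm.
f_max = √(f_v² + f_b²) = √(91.33² + 986.4²) = 990.6 N/mm.
r_n/Ω = (1/2.0) × 0.6 × 490 × (0.707 × 10) = 1039 N/mm → adequate.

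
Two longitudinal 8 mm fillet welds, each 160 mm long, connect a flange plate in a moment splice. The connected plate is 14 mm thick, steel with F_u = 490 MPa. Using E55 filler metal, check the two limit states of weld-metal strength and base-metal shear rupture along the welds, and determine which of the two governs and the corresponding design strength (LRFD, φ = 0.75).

φR_n ≈ 448 kN (weld metal governs)

E55XX → F_EXX = 550 MPa.
t_e = 0.707 × 8 = 5.656 mm; L = 320 mm.
Weld metal: φR_n = 0.75 × 0.6 × 550 × 5.656 × 320 × 10⁻³ = 448 kN.
Base metal (shear rupture): φR_n = 0.75 × 0.6 × 490 × 14 × 320 × 10⁻³ = 987.8 kN.
Governing: weld metal.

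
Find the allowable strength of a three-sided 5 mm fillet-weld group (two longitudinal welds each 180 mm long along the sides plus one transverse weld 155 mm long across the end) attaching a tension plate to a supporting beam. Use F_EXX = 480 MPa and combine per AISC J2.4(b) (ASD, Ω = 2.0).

R_n/Ω ≈ 274 kN

t_e = 0.707 × 5 = 3.535 mm.
R_nwl = 0.6 × 480 × 3.535 × 360 × 10⁻³ = 366.5 kN (longitudinal, 2 welds).
R_nwt = 0.6 × 480 × 3.535 × 155 × 10⁻³ = 157.8 kN (transverse, base value).
(i) R_nwl + R_nwt = 524.3 kN; (ii) 0.85 R_nwl + 1.5 R_nwt = 548.2 kN.
R_n = max = 548.2 kN [governs: (ii)]; R_n/Ω = 274.1 kN.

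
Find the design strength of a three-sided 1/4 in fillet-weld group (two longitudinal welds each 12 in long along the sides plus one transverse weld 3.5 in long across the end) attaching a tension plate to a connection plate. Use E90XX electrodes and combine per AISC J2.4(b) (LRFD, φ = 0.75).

E90XX → F_EXX = 90 ksi.
t_e = 0.707 × 0.25 = 0.1767 in.
R_nwl = 0.6 × 90 × 0.1767 × 24 = 229.1 kip (longitudinal, 2 welds).
R_nwt = 0.6 × 90 × 0.1767 × 3.5 = 33.41 kip (transverse, base value).
(i) R_nwl + R_nwt = 262.5 kip; (ii) 0.85 R_nwl + 1.5 R_nwt = 244.8 kip.
R_n = max = 262.5 kip [governs: (i)]; φR_n = 196.9 kip.

φR_n ≈ 197 kip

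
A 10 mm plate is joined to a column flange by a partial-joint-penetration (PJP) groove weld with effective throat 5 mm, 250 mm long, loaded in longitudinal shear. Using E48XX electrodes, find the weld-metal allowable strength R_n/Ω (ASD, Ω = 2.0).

E48XX → F_EXX = 480 MPa.
Effective throat (given) t_e = 5 mm.
A_we = 5 × 250 = 1250 mm².
F_nw = 0.6 F_EXX = 288 MPa.
R_n/Ω = (288 × 1250) / 2.0 × 10⁻³ = 180 kN.

R_n/Ω ≈ 180 kN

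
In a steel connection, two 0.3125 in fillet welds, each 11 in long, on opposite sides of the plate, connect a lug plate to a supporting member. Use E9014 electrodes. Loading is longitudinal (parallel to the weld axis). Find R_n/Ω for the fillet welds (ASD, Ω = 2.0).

E90XX → F_EXX = 90 ksi.
Effective throat t_e = 0.707 × 0.3125 = 0.2209 in.
Total length L = 22 in; A_we = 0.2209 × 22 = 4.861 in².
F_nw = 0.6 F_EXX = 0.6 × 90 = 54 ksi.
R_n = 54 × 4.861 = 262.5 kips; R_n/Ω = 262.5/2.0 = 131.2 kips.

R_n/Ω ≈ 131 kips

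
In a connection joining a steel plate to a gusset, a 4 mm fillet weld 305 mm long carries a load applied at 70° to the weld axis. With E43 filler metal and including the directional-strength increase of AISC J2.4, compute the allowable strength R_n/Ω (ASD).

R_n/Ω ≈ 162 kN

E43XX → F_EXX = 430 MPa.
t_e = 0.707 × 4 = 2.828 mm; A_we = 2.828 × 305 = 862.5 mm².
Directional factor: 1.0 + 0.5 sin^1.5(70°) = 1.455.
F_nw = 0.6 × 430 × 1.455 = 375.5 MPa.
R_n/Ω = (375.5 × 862.5) / 2.0 × 10⁻³ = 161.9 kN.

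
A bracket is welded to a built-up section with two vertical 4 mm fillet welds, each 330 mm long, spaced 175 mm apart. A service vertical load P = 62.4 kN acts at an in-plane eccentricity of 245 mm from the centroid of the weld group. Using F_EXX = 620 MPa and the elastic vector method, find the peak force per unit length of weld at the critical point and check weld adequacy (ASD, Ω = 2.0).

f_max ≈ 314 N/mm; adequate

Total weld length L_w = 660 mm. Treat welds as unit-width lines.
Polar moment about centroid: J = 2[d³/12 + d(b/2)²] = 2[330³/12 + 330×87.5²] = 11040000 mm³.
Direct shear f_v = P/L_w = 62.4×10³ / 660 = 94.55 N/mm (vertical).
Torsion M = P·e = 62.4×10³ × 245 = 15288000 N·mm.
Critical point at (x, y) = (87.5, 165) from centroid. f_tx = M·y/J = 228.4 N/mm; f_ty = M·x/J = 121.1 N/mm.
Resultant f_max = √[f_tx² + (f_v + f_ty)²] = √[228.4² + (94.55 + 121.1)²] = 314.2 N/mm.
Capacity per unit length: r_n/Ω = (1/2.0) × 0.6 × 620 × (0.707 × 4) = 526 N/mm.
314.2 ≤ 526 → adequate.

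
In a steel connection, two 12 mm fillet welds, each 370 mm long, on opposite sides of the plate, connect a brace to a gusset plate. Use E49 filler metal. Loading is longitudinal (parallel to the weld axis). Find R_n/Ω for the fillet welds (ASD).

R_n/Ω ≈ 923 kN

E49XX → F_EXX = 490 MPa.
Effective throat t_e = 0.707 × 12 = 8.484 mm.
Total length L = 740 mm; A_we = 8.484 × 740 = 6278 mm².
F_nw = 0.6 F_EXX = 0.6 × 490 = 294 MPa.
R_n = 294 × 6278 × 10⁻³ = 1846 kN; R_n/Ω = 1846/2.0 = 922.9 kN.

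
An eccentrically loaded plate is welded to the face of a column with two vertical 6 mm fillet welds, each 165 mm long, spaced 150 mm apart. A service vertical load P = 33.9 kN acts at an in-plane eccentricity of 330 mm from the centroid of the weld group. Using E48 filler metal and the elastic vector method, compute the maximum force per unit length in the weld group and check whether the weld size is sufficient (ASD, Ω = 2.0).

f_max ≈ 553 N/mm; adequate

E48XX → F_EXX = 480 MPa.
Total weld length L_w = 330 mm. Treat welds as unit-width lines.
Polar moment about centroid: J = 2[d³/12 + d(b/2)²] = 2[165³/12 + 165×75²] = 2605000 mm³.
Direct shear f_v = P/L_w = 33.9×10³ / 330 = 102.7 N/mm (vertical).
Torsion M = P·e = 33.9×10³ × 330 = 11187000 N·mm.
Critical point at (x, y) = (75, 82.5) from centroid. f_tx = M·y/J = 354.3 N/mm; f_ty = M·x/J = 322.1 N/mm.
Resultant f_max = √[f_tx² + (f_v + f_ty)²] = √[354.3² + (102.7 + 322.1)²] = 553.2 N/mm.
Capacity per unit length: r_n/Ω = (1/2.0) × 0.6 × 480 × (0.707 × 6) = 610.8 N/mm.
553.2 ≤ 610.8 → adequate.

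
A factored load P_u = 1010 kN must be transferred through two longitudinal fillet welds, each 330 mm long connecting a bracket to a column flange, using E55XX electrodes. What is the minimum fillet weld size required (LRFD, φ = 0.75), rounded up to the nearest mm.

E55XX → F_EXX = 550 MPa.
Total weld length L = 660 mm.
Required throat t_e = P_u / (φ × 0.6 F_EXX × L) = 1010 / (0.75 × 0.6 × 550 × 660 × 10⁻³) = 6.183 mm.
Required leg w = t_e / 0.707 = 8.745 mm → use 9 mm.

w = 9 mm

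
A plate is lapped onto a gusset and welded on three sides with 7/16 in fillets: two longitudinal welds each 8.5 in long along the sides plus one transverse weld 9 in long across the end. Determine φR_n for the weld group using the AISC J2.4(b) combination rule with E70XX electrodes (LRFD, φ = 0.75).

E70XX → F_EXX = 70 ksi.
t_e = 0.707 × 0.4375 = 0.3093 in.
R_nwl = 0.6 × 70 × 0.3093 × 17 = 220.8 kip (longitudinal, 2 welds).
R_nwt = 0.6 × 70 × 0.3093 × 9 = 116.9 kip (transverse, base value).
(i) R_nwl + R_nwt = 337.8 kip; (ii) 0.85 R_nwl + 1.5 R_nwt = 363.1 kip.
R_n = max = 363.1 kip [governs: (ii)]; φR_n = 272.3 kip.

φR_n ≈ 272 kip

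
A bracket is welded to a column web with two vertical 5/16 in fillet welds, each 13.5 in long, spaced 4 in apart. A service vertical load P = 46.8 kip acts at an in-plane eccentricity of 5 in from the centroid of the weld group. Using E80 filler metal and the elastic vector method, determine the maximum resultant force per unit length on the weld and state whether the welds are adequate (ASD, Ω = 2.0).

f_max ≈ 4.03 kip/in; adequate

E80XX → F_EXX = 80 ksi.
Total weld length L_w = 27 in. Treat welds as unit-width lines.
Polar moment about centroid: J = 2[d³/12 + d(b/2)²] = 2[13.5³/12 + 13.5×2²] = 518.1 in³.
Direct shear f_v = P/L_w = 46.8 / 27 = 1.733 kip/in (vertical).
Torsion M = P·e = 46.8 × 5 = 234 kip·in.
Critical point at (x, y) = (2, 6.75) from centroid. f_tx = M·y/J = 3.049 kip/in; f_ty = M·x/J = 0.9034 kip/in.
Resultant f_max = √[f_tx² + (f_v + f_ty)²] = √[3.049² + (1.733 + 0.9034)²] = 4.031 kip/in.
Capacity per unit length: r_n/Ω = (1/2.0) × 0.6 × 80 × (0.707 × 0.3125) = 5.302 kip/in.
4.031 ≤ 5.302 → adequate.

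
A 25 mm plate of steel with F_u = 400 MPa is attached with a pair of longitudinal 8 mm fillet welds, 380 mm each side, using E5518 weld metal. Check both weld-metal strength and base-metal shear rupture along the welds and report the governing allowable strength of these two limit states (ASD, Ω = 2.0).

E55XX → F_EXX = 550 MPa.
t_e = 0.707 × 8 = 5.656 mm; L = 760 mm.
Weld metal: R_n/Ω = (1/2.0) × 0.6 × 550 × 5.656 × 760 × 10⁻³ = 709.3 kN.
Base metal (shear rupture): R_n/Ω = (1/2.0) × 0.6 × 400 × 25 × 760 × 10⁻³ = 2280 kN.
Governing: weld metal.

R_n/Ω ≈ 709 kN (weld metal governs)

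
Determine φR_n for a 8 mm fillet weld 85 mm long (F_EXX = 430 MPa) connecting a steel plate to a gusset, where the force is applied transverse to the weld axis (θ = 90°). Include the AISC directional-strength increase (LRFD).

φR_n ≈ 140 kN

t_e = 0.707 × 8 = 5.656 mm; A_we = 5.656 × 85 = 480.8 mm².
Directional factor: 1.0 + 0.5 sin^1.5(90°) = 1.5.
F_nw = 0.6 × 430 × 1.5 = 387 MPa.
φR_n = 0.75 × 387 × 480.8 × 10⁻³ = 139.5 kN.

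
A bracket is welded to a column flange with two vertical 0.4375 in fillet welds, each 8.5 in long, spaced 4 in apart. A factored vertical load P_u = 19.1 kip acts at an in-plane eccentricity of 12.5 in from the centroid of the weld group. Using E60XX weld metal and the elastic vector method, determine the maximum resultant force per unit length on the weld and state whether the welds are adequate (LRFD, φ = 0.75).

f_max ≈ 7.13 kip/in; adequate

E60XX → F_EXX = 60 ksi.
Total weld length L_w = 17 in. Treat welds as unit-width lines.
Polar moment about centroid: J = 2[d³/12 + d(b/2)²] = 2[8.5³/12 + 8.5×2²] = 170.4 in³.
Direct shear f_v = P/L_w = 19.1 / 17 = 1.124 kip/in (vertical).
Torsion M = P·e = 19.1 × 12.5 = 238.75 kip·in.
Critical point at (x, y) = (2, 4.25) from centroid. f_tx = M·y/J = 5.956 kip/in; f_ty = M·x/J = 2.803 kip/in.
Resultant f_max = √[f_tx² + (f_v + f_ty)²] = √[5.956² + (1.124 + 2.803)²] = 7.134 kip/in.
Capacity per unit length: φr_n = 0.75 × 0.6 × 60 × (0.707 × 0.4375) = 8.351 kip/in.
7.134 ≤ 8.351 → adequate.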